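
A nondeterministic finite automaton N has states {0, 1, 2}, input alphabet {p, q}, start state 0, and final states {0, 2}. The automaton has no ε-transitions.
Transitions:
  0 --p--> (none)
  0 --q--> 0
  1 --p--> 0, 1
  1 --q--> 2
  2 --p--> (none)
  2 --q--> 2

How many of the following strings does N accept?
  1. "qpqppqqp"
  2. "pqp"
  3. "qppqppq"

0

"qpqppqqp": rejected
"pqp": rejected
"qppqppq": rejected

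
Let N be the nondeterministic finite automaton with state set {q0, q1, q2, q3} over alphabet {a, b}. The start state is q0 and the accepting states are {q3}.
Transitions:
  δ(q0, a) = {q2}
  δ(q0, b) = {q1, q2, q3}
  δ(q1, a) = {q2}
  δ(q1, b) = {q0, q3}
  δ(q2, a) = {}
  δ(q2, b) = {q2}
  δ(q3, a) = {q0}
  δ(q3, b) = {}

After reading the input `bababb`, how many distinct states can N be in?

3

Start: {q0}
read b: {q1, q2, q3}
read a: {q0, q2}
read b: {q1, q2, q3}
read a: {q0, q2}
read b: {q1, q2, q3}
read b: {q0, q2, q3}
Final reachable set {q0, q2, q3} has 3 states.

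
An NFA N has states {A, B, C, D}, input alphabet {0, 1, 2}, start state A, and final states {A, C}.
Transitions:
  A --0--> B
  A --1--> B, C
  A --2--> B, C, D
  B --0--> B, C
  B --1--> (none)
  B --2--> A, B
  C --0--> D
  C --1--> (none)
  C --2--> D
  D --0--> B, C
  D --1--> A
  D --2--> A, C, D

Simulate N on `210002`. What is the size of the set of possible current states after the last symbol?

4

Start: {A}
read 2: {B, C, D}
read 1: {A}
read 0: {B}
read 0: {B, C}
read 0: {B, C, D}
read 2: {A, B, C, D}
Final reachable set {A, B, C, D} has 4 states.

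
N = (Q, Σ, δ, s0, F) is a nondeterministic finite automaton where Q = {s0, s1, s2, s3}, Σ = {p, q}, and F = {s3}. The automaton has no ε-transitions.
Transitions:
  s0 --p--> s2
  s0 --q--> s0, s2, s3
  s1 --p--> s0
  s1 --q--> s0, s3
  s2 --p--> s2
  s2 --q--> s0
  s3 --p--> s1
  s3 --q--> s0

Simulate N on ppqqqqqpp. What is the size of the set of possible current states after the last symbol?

Start: {s0}
read p: {s2}
read p: {s2}
read q: {s0}
read q: {s0, s2, s3}
read q: {s0, s2, s3}
read q: {s0, s2, s3}
read q: {s0, s2, s3}
read p: {s1, s2}
read p: {s0, s2}
Final reachable set {s0, s2} has 2 states.

2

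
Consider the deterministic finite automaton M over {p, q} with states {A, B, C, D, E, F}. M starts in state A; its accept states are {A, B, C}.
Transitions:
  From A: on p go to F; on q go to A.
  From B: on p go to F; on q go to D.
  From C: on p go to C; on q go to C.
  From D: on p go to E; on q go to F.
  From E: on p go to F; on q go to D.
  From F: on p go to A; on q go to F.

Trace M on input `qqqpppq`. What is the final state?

A --q--> A
A --q--> A
A --q--> A
A --p--> F
F --p--> A
A --p--> F
F --q--> F

F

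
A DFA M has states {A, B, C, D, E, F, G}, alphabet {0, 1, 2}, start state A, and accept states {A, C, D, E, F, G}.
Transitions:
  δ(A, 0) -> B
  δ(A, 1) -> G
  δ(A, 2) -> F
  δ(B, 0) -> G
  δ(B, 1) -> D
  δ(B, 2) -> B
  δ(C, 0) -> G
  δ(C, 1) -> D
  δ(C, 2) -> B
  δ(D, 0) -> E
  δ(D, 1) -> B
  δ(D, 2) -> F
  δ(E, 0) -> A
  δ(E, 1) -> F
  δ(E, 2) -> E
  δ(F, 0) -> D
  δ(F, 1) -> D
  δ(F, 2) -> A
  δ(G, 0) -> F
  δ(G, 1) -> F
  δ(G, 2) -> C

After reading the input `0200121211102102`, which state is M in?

F

A --0--> B
B --2--> B
B --0--> G
G --0--> F
F --1--> D
D --2--> F
F --1--> D
D --2--> F
F --1--> D
D --1--> B
B --1--> D
D --0--> E
E --2--> E
E --1--> F
F --0--> D
D --2--> F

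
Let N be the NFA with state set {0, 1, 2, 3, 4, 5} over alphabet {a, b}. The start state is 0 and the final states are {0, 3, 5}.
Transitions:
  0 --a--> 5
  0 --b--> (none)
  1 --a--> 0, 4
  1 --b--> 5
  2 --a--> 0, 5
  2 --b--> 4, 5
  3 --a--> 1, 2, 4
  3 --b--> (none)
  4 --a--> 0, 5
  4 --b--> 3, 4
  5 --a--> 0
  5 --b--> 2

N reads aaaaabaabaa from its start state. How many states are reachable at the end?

Start: {0}
read a: {5}
read a: {0}
read a: {5}
read a: {0}
read a: {5}
read b: {2}
read a: {0, 5}
read a: {0, 5}
read b: {2}
read a: {0, 5}
read a: {0, 5}
Final reachable set {0, 5} has 2 states.

2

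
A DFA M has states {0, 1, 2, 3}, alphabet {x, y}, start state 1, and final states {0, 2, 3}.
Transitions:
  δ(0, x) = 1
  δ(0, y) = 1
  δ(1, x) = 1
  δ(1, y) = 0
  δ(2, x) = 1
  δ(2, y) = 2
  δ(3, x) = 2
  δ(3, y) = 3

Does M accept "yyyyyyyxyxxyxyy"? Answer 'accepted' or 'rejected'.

rejected

1 --y--> 0
0 --y--> 1
1 --y--> 0
0 --y--> 1
1 --y--> 0
0 --y--> 1
1 --y--> 0
0 --x--> 1
1 --y--> 0
0 --x--> 1
1 --x--> 1
1 --y--> 0
0 --x--> 1
1 --y--> 0
0 --y--> 1
End in state 1, which is not an accepting state.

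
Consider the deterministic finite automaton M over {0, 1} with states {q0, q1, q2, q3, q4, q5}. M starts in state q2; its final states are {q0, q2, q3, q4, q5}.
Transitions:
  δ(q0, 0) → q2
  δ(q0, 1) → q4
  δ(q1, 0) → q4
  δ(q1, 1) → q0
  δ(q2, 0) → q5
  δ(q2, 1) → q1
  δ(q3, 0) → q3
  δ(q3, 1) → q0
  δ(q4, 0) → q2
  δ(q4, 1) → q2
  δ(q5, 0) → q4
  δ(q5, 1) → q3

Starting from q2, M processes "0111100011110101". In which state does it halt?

q0

q2 --0--> q5
q5 --1--> q3
q3 --1--> q0
q0 --1--> q4
q4 --1--> q2
q2 --0--> q5
q5 --0--> q4
q4 --0--> q2
q2 --1--> q1
q1 --1--> q0
q0 --1--> q4
q4 --1--> q2
q2 --0--> q5
q5 --1--> q3
q3 --0--> q3
q3 --1--> q0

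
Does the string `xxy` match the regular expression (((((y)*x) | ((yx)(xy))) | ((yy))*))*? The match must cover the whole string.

no

xxy cannot be split into zero or more pieces each matching ((((y)*x)|((yx)(xy)))|((yy))*).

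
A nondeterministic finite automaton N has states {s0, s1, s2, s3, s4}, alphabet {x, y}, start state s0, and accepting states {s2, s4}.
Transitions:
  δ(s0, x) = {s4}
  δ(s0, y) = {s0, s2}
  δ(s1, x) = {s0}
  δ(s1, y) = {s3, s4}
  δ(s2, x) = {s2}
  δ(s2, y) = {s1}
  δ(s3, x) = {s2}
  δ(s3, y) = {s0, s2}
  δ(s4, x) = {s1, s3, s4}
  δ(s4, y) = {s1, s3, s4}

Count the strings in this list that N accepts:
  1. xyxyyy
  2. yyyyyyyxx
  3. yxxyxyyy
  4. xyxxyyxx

4

xyxyyy: accepted
yyyyyyyxx: accepted
yxxyxyyy: accepted
xyxxyyxx: accepted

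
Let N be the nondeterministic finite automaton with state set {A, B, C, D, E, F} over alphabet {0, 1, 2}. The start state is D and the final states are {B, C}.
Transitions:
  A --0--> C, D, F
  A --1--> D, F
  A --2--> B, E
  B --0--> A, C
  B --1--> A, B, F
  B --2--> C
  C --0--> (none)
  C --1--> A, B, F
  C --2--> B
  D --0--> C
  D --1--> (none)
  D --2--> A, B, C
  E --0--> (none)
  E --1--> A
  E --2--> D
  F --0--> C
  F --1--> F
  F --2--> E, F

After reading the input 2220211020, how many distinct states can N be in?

4

Start: {D}
read 2: {A, B, C}
read 2: {B, C, E}
read 2: {B, C, D}
read 0: {A, C}
read 2: {B, E}
read 1: {A, B, F}
read 1: {A, B, D, F}
read 0: {A, C, D, F}
read 2: {A, B, C, E, F}
read 0: {A, C, D, F}
Final reachable set {A, C, D, F} has 4 states.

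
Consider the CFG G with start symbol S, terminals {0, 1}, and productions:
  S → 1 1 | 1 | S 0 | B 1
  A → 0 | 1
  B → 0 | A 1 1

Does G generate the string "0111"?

S ⇒ B1 ⇒ A111 ⇒ 0111

yes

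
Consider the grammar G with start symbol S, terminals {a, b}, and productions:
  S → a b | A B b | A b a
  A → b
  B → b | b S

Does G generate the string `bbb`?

S ⇒ ABb ⇒ bBb ⇒ bbb

yes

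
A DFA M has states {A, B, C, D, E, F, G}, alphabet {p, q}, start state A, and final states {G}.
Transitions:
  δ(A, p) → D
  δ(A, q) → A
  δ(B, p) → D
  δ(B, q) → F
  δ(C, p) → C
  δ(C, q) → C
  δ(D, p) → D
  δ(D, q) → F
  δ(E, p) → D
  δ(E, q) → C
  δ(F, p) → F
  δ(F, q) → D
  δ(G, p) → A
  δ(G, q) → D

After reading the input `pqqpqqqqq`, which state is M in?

A --p--> D
D --q--> F
F --q--> D
D --p--> D
D --q--> F
F --q--> D
D --q--> F
F --q--> D
D --q--> F

F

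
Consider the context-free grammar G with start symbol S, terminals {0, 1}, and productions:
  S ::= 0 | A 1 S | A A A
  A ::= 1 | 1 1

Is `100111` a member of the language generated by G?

no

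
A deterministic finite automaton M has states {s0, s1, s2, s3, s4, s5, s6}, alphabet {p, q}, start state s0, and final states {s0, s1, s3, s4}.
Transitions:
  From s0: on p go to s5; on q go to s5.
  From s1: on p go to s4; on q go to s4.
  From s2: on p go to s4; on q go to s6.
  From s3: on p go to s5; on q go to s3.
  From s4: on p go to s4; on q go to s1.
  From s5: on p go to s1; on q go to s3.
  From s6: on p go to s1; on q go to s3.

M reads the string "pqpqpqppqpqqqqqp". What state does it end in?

s0 --p--> s5
s5 --q--> s3
s3 --p--> s5
s5 --q--> s3
s3 --p--> s5
s5 --q--> s3
s3 --p--> s5
s5 --p--> s1
s1 --q--> s4
s4 --p--> s4
s4 --q--> s1
s1 --q--> s4
s4 --q--> s1
s1 --q--> s4
s4 --q--> s1
s1 --p--> s4

s4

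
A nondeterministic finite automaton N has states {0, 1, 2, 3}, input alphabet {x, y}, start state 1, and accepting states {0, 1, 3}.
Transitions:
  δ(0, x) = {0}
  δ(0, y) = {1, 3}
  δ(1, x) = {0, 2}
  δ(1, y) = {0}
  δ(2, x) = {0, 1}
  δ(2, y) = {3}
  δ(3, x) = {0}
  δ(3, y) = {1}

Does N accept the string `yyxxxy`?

Start: {1}
read y: {0}
read y: {1, 3}
read x: {0, 2}
read x: {0, 1}
read x: {0, 2}
read y: {1, 3}
Reachable ∩ accepting = {1, 3} — nonempty.

accepted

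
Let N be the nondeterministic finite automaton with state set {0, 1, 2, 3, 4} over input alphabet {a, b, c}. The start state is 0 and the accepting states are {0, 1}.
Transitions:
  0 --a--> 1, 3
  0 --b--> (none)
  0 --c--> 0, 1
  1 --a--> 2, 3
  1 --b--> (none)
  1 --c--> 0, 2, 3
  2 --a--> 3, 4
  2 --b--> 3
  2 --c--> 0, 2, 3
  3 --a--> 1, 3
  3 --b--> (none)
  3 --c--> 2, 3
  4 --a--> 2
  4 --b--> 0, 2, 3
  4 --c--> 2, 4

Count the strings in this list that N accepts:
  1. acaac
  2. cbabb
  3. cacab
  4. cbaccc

2

acaac: accepted
cbabb: rejected
cacab: accepted
cbaccc: rejected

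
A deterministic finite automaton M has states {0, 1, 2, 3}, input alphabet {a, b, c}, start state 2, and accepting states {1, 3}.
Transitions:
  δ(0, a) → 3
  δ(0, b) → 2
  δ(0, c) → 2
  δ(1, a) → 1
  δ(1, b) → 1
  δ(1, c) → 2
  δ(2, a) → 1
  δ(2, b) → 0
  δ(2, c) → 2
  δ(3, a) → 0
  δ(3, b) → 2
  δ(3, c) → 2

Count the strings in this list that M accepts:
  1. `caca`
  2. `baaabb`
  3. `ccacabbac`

`caca`: accepted
`baaabb`: rejected
`ccacabbac`: rejected

1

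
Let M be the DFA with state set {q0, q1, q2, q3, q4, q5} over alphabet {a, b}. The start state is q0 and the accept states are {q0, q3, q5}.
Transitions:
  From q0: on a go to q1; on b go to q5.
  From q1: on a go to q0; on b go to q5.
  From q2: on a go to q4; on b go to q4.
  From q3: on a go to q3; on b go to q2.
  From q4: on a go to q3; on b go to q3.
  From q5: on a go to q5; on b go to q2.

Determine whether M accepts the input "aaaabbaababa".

accepted

q0 --a--> q1
q1 --a--> q0
q0 --a--> q1
q1 --a--> q0
q0 --b--> q5
q5 --b--> q2
q2 --a--> q4
q4 --a--> q3
q3 --b--> q2
q2 --a--> q4
q4 --b--> q3
q3 --a--> q3
End in state q3, which is an accepting state.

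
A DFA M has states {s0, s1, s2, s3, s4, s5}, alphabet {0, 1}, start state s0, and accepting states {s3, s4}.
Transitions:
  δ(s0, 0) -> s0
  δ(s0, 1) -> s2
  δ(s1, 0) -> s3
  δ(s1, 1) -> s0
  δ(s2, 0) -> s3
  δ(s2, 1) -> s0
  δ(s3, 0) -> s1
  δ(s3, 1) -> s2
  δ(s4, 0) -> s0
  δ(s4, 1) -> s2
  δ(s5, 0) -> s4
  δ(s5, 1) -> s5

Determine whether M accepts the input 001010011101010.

accepted

s0 --0--> s0
s0 --0--> s0
s0 --1--> s2
s2 --0--> s3
s3 --1--> s2
s2 --0--> s3
s3 --0--> s1
s1 --1--> s0
s0 --1--> s2
s2 --1--> s0
s0 --0--> s0
s0 --1--> s2
s2 --0--> s3
s3 --1--> s2
s2 --0--> s3
End in state s3, which is an accepting state.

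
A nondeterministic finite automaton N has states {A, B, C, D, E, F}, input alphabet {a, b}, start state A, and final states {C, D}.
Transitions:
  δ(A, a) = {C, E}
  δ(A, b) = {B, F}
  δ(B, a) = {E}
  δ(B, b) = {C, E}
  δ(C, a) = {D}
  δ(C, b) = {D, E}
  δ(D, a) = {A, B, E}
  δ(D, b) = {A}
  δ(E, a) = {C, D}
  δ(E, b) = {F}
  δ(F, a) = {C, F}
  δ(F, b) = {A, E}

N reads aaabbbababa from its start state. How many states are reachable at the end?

6

Start: {A}
read a: {C, E}
read a: {C, D}
read a: {A, B, D, E}
read b: {A, B, C, E, F}
read b: {A, B, C, D, E, F}
read b: {A, B, C, D, E, F}
read a: {A, B, C, D, E, F}
read b: {A, B, C, D, E, F}
read a: {A, B, C, D, E, F}
read b: {A, B, C, D, E, F}
read a: {A, B, C, D, E, F}
Final reachable set {A, B, C, D, E, F} has 6 states.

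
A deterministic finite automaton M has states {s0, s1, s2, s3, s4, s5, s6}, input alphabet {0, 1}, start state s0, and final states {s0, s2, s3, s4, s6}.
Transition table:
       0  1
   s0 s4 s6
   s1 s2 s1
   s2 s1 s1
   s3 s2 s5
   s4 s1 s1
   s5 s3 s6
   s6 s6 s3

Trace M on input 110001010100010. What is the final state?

s0 --1--> s6
s6 --1--> s3
s3 --0--> s2
s2 --0--> s1
s1 --0--> s2
s2 --1--> s1
s1 --0--> s2
s2 --1--> s1
s1 --0--> s2
s2 --1--> s1
s1 --0--> s2
s2 --0--> s1
s1 --0--> s2
s2 --1--> s1
s1 --0--> s2

s2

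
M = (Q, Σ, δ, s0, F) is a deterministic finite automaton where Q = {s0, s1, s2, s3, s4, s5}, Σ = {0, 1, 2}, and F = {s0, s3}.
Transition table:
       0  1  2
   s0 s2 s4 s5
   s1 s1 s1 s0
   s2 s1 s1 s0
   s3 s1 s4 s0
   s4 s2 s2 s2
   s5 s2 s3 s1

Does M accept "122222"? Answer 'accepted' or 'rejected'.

s0 --1--> s4
s4 --2--> s2
s2 --2--> s0
s0 --2--> s5
s5 --2--> s1
s1 --2--> s0
End in state s0, which is an accepting state.

accepted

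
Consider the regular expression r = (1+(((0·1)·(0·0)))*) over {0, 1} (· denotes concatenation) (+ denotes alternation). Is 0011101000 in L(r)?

no

Neither 1 nor (((0·1)·(0·0)))* matches 0011101000.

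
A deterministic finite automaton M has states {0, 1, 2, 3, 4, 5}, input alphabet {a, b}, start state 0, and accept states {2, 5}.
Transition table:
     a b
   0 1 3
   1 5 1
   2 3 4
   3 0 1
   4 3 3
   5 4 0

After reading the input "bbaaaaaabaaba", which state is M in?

1

0 --b--> 3
3 --b--> 1
1 --a--> 5
5 --a--> 4
4 --a--> 3
3 --a--> 0
0 --a--> 1
1 --a--> 5
5 --b--> 0
0 --a--> 1
1 --a--> 5
5 --b--> 0
0 --a--> 1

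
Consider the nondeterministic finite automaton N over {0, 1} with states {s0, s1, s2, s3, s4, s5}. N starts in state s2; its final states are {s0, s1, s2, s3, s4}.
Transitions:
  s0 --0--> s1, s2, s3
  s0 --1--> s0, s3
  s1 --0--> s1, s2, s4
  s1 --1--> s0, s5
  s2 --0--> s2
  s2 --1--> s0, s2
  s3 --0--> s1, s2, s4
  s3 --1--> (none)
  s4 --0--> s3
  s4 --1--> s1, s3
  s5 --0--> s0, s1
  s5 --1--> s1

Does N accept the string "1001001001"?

accepted

Start: {s2}
read 1: {s0, s2}
read 0: {s1, s2, s3}
read 0: {s1, s2, s4}
read 1: {s0, s1, s2, s3, s5}
read 0: {s0, s1, s2, s3, s4}
read 0: {s1, s2, s3, s4}
read 1: {s0, s1, s2, s3, s5}
read 0: {s0, s1, s2, s3, s4}
read 0: {s1, s2, s3, s4}
read 1: {s0, s1, s2, s3, s5}
Reachable ∩ accepting = {s0, s1, s2, s3} — nonempty.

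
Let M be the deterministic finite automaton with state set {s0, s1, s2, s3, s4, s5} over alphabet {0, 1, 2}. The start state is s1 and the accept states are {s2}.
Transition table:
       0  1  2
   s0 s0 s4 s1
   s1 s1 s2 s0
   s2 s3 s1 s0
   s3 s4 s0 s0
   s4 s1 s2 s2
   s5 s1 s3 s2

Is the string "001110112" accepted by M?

accepted

s1 --0--> s1
s1 --0--> s1
s1 --1--> s2
s2 --1--> s1
s1 --1--> s2
s2 --0--> s3
s3 --1--> s0
s0 --1--> s4
s4 --2--> s2
End in state s2, which is an accepting state.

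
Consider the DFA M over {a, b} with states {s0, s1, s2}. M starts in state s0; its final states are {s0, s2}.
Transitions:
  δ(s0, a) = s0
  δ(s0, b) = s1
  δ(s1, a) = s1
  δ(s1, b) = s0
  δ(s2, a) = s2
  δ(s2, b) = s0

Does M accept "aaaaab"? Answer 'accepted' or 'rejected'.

rejected

s0 --a--> s0
s0 --a--> s0
s0 --a--> s0
s0 --a--> s0
s0 --a--> s0
s0 --b--> s1
End in state s1, which is not an accepting state.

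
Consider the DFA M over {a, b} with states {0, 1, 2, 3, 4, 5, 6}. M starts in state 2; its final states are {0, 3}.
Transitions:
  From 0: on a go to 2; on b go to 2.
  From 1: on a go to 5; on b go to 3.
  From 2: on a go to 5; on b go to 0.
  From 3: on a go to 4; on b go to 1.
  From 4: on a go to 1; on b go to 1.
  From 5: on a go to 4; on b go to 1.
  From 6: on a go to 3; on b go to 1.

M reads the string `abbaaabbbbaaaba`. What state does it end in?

2 --a--> 5
5 --b--> 1
1 --b--> 3
3 --a--> 4
4 --a--> 1
1 --a--> 5
5 --b--> 1
1 --b--> 3
3 --b--> 1
1 --b--> 3
3 --a--> 4
4 --a--> 1
1 --a--> 5
5 --b--> 1
1 --a--> 5

5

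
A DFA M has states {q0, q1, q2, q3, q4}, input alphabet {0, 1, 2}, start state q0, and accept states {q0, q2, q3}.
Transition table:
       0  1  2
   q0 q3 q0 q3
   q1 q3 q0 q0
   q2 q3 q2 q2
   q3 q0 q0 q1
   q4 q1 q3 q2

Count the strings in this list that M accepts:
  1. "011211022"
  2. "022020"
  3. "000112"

3

"011211022": accepted
"022020": accepted
"000112": accepted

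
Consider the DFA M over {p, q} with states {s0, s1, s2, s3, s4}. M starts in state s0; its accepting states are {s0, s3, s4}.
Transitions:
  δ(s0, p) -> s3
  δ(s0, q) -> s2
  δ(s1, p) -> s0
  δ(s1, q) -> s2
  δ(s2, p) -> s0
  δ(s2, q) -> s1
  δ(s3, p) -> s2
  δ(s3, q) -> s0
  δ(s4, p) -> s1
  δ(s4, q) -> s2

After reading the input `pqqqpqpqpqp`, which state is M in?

s0 --p--> s3
s3 --q--> s0
s0 --q--> s2
s2 --q--> s1
s1 --p--> s0
s0 --q--> s2
s2 --p--> s0
s0 --q--> s2
s2 --p--> s0
s0 --q--> s2
s2 --p--> s0

s0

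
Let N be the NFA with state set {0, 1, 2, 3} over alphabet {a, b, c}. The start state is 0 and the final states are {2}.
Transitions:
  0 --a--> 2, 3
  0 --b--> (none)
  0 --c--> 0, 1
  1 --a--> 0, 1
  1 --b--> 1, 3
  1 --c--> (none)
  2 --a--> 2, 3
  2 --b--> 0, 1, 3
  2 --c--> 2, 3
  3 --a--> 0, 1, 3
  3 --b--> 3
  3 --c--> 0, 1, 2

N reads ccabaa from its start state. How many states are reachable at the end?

Start: {0}
read c: {0, 1}
read c: {0, 1}
read a: {0, 1, 2, 3}
read b: {0, 1, 3}
read a: {0, 1, 2, 3}
read a: {0, 1, 2, 3}
Final reachable set {0, 1, 2, 3} has 4 states.

4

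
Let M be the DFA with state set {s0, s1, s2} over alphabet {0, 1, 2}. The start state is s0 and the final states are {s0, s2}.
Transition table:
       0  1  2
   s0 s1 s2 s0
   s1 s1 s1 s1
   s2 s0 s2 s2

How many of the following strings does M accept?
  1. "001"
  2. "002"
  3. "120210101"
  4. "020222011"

1

"001": rejected
"002": rejected
"120210101": accepted
"020222011": rejected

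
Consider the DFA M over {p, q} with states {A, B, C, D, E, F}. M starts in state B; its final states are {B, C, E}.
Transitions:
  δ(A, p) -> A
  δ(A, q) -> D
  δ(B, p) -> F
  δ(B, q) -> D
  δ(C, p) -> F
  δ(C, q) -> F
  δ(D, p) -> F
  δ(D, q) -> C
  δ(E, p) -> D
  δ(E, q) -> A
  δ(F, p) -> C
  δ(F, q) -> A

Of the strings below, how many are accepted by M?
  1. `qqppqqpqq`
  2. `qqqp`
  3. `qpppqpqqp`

2

`qqppqqpqq`: accepted
`qqqp`: accepted
`qpppqpqqp`: rejected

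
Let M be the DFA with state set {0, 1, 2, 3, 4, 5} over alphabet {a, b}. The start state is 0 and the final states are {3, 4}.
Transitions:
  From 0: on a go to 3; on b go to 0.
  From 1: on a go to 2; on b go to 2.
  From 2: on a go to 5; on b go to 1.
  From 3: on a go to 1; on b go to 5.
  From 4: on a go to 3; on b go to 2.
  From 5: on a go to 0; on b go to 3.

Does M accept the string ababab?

rejected

0 --a--> 3
3 --b--> 5
5 --a--> 0
0 --b--> 0
0 --a--> 3
3 --b--> 5
End in state 5, which is not an accepting state.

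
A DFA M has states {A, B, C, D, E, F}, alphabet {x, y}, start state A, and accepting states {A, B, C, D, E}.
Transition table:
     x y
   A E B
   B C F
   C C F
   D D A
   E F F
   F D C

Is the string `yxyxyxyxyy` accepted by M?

A --y--> B
B --x--> C
C --y--> F
F --x--> D
D --y--> A
A --x--> E
E --y--> F
F --x--> D
D --y--> A
A --y--> B
End in state B, which is an accepting state.

accepted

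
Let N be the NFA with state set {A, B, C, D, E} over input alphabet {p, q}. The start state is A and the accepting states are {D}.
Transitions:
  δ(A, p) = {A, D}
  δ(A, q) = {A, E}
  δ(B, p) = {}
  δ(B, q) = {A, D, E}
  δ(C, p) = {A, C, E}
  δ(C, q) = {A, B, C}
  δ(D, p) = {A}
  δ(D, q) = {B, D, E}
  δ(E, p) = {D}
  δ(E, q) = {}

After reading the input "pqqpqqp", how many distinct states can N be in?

2

Start: {A}
read p: {A, D}
read q: {A, B, D, E}
read q: {A, B, D, E}
read p: {A, D}
read q: {A, B, D, E}
read q: {A, B, D, E}
read p: {A, D}
Final reachable set {A, D} has 2 states.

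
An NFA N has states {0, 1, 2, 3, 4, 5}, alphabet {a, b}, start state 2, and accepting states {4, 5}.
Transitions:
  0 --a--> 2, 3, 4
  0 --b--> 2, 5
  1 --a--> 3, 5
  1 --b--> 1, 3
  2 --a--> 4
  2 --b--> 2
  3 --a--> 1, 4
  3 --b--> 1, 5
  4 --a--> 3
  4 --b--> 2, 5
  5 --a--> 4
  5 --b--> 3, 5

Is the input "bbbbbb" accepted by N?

Start: {2}
read b: {2}
read b: {2}
read b: {2}
read b: {2}
read b: {2}
read b: {2}
Reachable ∩ accepting = {} — empty.

rejected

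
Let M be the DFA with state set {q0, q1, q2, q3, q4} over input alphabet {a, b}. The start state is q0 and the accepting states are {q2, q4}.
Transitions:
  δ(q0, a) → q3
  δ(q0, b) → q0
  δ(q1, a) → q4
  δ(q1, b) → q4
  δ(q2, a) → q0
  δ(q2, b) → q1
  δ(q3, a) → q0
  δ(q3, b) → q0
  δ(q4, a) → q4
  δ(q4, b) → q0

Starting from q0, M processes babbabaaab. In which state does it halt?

q0

q0 --b--> q0
q0 --a--> q3
q3 --b--> q0
q0 --b--> q0
q0 --a--> q3
q3 --b--> q0
q0 --a--> q3
q3 --a--> q0
q0 --a--> q3
q3 --b--> q0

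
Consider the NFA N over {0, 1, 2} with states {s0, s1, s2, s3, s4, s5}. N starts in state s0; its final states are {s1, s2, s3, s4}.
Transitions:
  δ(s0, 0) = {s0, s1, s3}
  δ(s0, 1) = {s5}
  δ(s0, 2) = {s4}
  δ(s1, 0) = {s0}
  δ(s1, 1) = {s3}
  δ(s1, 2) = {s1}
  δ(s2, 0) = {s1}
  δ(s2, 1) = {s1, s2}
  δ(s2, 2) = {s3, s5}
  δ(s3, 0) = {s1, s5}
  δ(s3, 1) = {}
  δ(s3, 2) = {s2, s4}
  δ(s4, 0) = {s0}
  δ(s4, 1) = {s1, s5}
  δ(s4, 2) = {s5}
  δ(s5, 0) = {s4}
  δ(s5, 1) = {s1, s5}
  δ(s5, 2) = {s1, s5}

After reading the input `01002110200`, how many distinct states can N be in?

Start: {s0}
read 0: {s0, s1, s3}
read 1: {s3, s5}
read 0: {s1, s4, s5}
read 0: {s0, s4}
read 2: {s4, s5}
read 1: {s1, s5}
read 1: {s1, s3, s5}
read 0: {s0, s1, s4, s5}
read 2: {s1, s4, s5}
read 0: {s0, s4}
read 0: {s0, s1, s3}
Final reachable set {s0, s1, s3} has 3 states.

3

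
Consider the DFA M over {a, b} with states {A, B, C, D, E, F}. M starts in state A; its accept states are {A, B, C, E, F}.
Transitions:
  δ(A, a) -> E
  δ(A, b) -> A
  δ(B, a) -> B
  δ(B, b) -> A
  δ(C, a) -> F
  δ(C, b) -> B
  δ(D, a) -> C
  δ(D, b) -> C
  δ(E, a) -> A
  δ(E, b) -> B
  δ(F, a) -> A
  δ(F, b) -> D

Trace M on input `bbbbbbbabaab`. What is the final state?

A

A --b--> A
A --b--> A
A --b--> A
A --b--> A
A --b--> A
A --b--> A
A --b--> A
A --a--> E
E --b--> B
B --a--> B
B --a--> B
B --b--> A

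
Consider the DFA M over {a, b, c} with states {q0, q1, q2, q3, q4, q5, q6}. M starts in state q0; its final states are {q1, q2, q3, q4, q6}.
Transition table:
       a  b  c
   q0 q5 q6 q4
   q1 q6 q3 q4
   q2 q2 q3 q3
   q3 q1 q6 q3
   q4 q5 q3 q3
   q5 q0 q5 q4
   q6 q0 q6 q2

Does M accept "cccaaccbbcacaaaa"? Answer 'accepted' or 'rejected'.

q0 --c--> q4
q4 --c--> q3
q3 --c--> q3
q3 --a--> q1
q1 --a--> q6
q6 --c--> q2
q2 --c--> q3
q3 --b--> q6
q6 --b--> q6
q6 --c--> q2
q2 --a--> q2
q2 --c--> q3
q3 --a--> q1
q1 --a--> q6
q6 --a--> q0
q0 --a--> q5
End in state q5, which is not an accepting state.

rejected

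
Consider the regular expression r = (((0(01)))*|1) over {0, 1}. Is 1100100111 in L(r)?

no

Neither ((0(01)))* nor 1 matches 1100100111.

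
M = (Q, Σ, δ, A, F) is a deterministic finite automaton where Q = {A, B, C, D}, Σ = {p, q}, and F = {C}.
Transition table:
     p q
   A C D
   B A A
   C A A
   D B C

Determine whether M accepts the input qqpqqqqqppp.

rejected

A --q--> D
D --q--> C
C --p--> A
A --q--> D
D --q--> C
C --q--> A
A --q--> D
D --q--> C
C --p--> A
A --p--> C
C --p--> A
End in state A, which is not an accepting state.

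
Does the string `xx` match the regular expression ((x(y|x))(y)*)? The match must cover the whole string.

yes

Split as xx·ε: (x(y|x)) matches xx and (y)* matches ε.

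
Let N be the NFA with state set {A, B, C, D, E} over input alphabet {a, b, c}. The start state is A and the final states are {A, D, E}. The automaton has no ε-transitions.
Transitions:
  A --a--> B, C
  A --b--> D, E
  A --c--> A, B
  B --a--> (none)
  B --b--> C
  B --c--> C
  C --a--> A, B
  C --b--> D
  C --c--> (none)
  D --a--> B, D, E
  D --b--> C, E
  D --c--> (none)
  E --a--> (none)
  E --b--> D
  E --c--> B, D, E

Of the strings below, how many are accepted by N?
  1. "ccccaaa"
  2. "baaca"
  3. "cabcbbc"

2

"ccccaaa": accepted
"baaca": accepted
"cabcbbc": rejected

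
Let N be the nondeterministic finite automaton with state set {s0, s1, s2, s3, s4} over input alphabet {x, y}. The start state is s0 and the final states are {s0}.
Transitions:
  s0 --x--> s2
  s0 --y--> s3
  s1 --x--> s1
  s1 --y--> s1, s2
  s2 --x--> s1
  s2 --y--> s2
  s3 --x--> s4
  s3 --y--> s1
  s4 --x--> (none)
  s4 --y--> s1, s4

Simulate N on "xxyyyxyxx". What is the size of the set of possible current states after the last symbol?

1

Start: {s0}
read x: {s2}
read x: {s1}
read y: {s1, s2}
read y: {s1, s2}
read y: {s1, s2}
read x: {s1}
read y: {s1, s2}
read x: {s1}
read x: {s1}
Final reachable set {s1} has 1 state.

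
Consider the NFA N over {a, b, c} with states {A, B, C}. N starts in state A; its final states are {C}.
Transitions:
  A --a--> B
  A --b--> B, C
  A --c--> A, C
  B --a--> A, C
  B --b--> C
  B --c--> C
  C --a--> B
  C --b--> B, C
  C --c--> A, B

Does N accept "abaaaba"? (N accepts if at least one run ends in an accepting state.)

Start: {A}
read a: {B}
read b: {C}
read a: {B}
read a: {A, C}
read a: {B}
read b: {C}
read a: {B}
Reachable ∩ accepting = {} — empty.

rejected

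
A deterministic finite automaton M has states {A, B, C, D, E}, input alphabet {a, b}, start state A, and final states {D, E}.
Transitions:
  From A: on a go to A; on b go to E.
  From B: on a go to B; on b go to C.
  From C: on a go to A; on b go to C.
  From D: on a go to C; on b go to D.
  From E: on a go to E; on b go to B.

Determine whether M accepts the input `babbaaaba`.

accepted

A --b--> E
E --a--> E
E --b--> B
B --b--> C
C --a--> A
A --a--> A
A --a--> A
A --b--> E
E --a--> E
End in state E, which is an accepting state.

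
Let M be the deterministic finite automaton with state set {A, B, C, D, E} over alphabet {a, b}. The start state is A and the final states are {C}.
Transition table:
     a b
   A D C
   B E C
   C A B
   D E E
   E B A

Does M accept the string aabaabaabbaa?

A --a--> D
D --a--> E
E --b--> A
A --a--> D
D --a--> E
E --b--> A
A --a--> D
D --a--> E
E --b--> A
A --b--> C
C --a--> A
A --a--> D
End in state D, which is not an accepting state.

rejected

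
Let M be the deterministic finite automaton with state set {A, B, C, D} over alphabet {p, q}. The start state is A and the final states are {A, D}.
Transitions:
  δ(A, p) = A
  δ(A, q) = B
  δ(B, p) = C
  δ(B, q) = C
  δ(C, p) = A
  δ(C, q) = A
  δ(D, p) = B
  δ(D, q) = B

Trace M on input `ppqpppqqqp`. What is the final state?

A

A --p--> A
A --p--> A
A --q--> B
B --p--> C
C --p--> A
A --p--> A
A --q--> B
B --q--> C
C --q--> A
A --p--> A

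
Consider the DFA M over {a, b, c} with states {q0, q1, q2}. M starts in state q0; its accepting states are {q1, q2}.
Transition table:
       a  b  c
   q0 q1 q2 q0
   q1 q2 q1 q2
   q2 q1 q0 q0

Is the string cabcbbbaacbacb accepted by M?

q0 --c--> q0
q0 --a--> q1
q1 --b--> q1
q1 --c--> q2
q2 --b--> q0
q0 --b--> q2
q2 --b--> q0
q0 --a--> q1
q1 --a--> q2
q2 --c--> q0
q0 --b--> q2
q2 --a--> q1
q1 --c--> q2
q2 --b--> q0
End in state q0, which is not an accepting state.

rejected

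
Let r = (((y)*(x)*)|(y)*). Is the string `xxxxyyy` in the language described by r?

Neither ((y)*(x)*) nor (y)* matches xxxxyyy.

no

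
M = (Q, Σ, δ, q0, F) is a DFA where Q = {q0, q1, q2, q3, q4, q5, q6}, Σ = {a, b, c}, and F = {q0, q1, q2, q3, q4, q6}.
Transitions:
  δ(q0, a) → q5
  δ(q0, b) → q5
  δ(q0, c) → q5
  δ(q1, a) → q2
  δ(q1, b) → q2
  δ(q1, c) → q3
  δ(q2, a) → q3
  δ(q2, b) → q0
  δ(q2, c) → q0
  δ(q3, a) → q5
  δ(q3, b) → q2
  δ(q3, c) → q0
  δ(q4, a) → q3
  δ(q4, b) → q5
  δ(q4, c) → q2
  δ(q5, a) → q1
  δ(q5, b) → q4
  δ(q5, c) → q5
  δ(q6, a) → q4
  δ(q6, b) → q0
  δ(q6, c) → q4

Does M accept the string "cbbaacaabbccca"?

accepted

q0 --c--> q5
q5 --b--> q4
q4 --b--> q5
q5 --a--> q1
q1 --a--> q2
q2 --c--> q0
q0 --a--> q5
q5 --a--> q1
q1 --b--> q2
q2 --b--> q0
q0 --c--> q5
q5 --c--> q5
q5 --c--> q5
q5 --a--> q1
End in state q1, which is an accepting state.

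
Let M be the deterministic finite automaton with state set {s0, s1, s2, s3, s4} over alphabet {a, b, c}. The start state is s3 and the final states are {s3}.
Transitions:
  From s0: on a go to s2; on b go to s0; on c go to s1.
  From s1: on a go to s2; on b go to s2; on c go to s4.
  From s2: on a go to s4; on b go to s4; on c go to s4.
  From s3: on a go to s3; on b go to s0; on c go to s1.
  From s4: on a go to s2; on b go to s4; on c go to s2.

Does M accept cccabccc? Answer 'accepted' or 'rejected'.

rejected

s3 --c--> s1
s1 --c--> s4
s4 --c--> s2
s2 --a--> s4
s4 --b--> s4
s4 --c--> s2
s2 --c--> s4
s4 --c--> s2
End in state s2, which is not an accepting state.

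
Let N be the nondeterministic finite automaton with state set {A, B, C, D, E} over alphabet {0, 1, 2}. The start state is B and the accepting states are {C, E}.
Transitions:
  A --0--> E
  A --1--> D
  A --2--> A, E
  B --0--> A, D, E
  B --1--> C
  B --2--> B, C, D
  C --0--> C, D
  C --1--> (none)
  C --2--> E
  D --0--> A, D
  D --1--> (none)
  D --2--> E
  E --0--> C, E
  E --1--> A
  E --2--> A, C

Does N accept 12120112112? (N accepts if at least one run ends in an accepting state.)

Start: {B}
read 1: {C}
read 2: {E}
read 1: {A}
read 2: {A, E}
read 0: {C, E}
read 1: {A}
read 1: {D}
read 2: {E}
read 1: {A}
read 1: {D}
read 2: {E}
Reachable ∩ accepting = {E} — nonempty.

accepted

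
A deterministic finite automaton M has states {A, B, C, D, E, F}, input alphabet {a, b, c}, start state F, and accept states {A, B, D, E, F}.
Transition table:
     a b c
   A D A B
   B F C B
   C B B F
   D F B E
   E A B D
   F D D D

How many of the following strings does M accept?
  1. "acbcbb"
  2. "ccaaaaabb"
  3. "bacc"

"acbcbb": accepted
"ccaaaaabb": accepted
"bacc": accepted

3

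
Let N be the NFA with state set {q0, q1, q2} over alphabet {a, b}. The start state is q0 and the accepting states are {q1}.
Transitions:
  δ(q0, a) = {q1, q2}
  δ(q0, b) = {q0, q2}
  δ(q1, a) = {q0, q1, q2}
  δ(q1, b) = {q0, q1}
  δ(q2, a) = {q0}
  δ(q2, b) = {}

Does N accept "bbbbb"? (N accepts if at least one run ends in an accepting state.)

Start: {q0}
read b: {q0, q2}
read b: {q0, q2}
read b: {q0, q2}
read b: {q0, q2}
read b: {q0, q2}
Reachable ∩ accepting = {} — empty.

rejected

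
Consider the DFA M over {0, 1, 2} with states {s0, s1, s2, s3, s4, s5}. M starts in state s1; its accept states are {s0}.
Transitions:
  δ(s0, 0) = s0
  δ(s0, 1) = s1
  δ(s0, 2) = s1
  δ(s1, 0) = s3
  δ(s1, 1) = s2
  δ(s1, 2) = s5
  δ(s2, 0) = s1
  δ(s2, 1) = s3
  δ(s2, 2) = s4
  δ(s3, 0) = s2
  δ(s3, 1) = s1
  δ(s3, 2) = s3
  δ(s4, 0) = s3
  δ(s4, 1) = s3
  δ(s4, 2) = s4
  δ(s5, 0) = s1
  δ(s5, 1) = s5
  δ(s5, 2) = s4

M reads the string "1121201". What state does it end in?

s1 --1--> s2
s2 --1--> s3
s3 --2--> s3
s3 --1--> s1
s1 --2--> s5
s5 --0--> s1
s1 --1--> s2

s2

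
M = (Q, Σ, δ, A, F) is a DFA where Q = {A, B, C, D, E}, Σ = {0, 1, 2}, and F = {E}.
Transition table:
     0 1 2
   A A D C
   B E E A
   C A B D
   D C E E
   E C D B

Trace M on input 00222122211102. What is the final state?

A --0--> A
A --0--> A
A --2--> C
C --2--> D
D --2--> E
E --1--> D
D --2--> E
E --2--> B
B --2--> A
A --1--> D
D --1--> E
E --1--> D
D --0--> C
C --2--> D

D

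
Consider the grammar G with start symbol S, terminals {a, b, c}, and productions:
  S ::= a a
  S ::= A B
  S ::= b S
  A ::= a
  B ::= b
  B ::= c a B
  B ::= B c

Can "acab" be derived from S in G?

yes

S ⇒ AB ⇒ aB ⇒ acaB ⇒ acab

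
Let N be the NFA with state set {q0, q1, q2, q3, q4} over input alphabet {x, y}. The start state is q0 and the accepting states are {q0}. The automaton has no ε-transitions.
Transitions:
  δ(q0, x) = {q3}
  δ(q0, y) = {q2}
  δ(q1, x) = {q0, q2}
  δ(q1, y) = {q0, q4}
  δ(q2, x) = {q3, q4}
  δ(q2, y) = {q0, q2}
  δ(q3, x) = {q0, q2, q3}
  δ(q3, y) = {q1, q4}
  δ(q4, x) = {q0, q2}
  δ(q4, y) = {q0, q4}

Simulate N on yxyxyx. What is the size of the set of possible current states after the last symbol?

4

Start: {q0}
read y: {q2}
read x: {q3, q4}
read y: {q0, q1, q4}
read x: {q0, q2, q3}
read y: {q0, q1, q2, q4}
read x: {q0, q2, q3, q4}
Final reachable set {q0, q2, q3, q4} has 4 states.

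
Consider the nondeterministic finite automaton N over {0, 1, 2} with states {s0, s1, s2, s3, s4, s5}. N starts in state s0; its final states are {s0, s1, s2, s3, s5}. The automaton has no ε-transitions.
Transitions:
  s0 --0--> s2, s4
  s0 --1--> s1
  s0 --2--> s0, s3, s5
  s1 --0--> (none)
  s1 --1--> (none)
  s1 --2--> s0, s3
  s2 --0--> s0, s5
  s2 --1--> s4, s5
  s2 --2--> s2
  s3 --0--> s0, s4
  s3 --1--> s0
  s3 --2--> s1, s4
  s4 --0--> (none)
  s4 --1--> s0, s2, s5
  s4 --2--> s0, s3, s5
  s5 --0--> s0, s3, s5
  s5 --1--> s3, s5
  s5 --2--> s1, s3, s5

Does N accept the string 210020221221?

Start: {s0}
read 2: {s0, s3, s5}
read 1: {s0, s1, s3, s5}
read 0: {s0, s2, s3, s4, s5}
read 0: {s0, s2, s3, s4, s5}
read 2: {s0, s1, s2, s3, s4, s5}
read 0: {s0, s2, s3, s4, s5}
read 2: {s0, s1, s2, s3, s4, s5}
read 2: {s0, s1, s2, s3, s4, s5}
read 1: {s0, s1, s2, s3, s4, s5}
read 2: {s0, s1, s2, s3, s4, s5}
read 2: {s0, s1, s2, s3, s4, s5}
read 1: {s0, s1, s2, s3, s4, s5}
Reachable ∩ accepting = {s0, s1, s2, s3, s5} — nonempty.

accepted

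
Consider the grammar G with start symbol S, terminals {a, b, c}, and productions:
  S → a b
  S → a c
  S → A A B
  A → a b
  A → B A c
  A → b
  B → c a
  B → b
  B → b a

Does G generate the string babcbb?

yes

S ⇒ AAB ⇒ BAcAB ⇒ baAcAB ⇒ babcAB ⇒ babcbB ⇒ babcbb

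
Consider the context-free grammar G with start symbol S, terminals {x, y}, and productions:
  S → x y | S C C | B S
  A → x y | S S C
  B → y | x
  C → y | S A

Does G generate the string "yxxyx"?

no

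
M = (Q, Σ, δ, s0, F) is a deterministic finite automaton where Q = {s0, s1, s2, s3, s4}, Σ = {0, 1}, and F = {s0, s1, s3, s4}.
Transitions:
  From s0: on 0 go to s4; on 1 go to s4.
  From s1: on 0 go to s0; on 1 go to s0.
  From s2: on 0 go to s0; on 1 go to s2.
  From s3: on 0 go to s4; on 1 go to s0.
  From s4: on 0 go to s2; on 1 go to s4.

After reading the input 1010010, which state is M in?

s0 --1--> s4
s4 --0--> s2
s2 --1--> s2
s2 --0--> s0
s0 --0--> s4
s4 --1--> s4
s4 --0--> s2

s2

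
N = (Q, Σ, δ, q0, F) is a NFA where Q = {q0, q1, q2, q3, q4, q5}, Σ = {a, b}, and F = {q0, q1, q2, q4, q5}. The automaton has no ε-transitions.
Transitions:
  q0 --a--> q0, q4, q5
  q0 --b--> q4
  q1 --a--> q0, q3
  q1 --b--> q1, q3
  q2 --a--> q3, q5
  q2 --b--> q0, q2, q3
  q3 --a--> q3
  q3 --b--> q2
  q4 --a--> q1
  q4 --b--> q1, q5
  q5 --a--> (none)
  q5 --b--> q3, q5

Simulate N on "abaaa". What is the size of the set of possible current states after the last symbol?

Start: {q0}
read a: {q0, q4, q5}
read b: {q1, q3, q4, q5}
read a: {q0, q1, q3}
read a: {q0, q3, q4, q5}
read a: {q0, q1, q3, q4, q5}
Final reachable set {q0, q1, q3, q4, q5} has 5 states.

5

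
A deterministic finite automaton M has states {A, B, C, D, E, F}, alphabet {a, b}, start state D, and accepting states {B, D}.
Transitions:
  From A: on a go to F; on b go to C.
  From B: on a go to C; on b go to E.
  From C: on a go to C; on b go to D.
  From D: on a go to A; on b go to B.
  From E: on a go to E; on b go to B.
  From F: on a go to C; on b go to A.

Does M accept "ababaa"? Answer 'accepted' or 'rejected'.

D --a--> A
A --b--> C
C --a--> C
C --b--> D
D --a--> A
A --a--> F
End in state F, which is not an accepting state.

rejected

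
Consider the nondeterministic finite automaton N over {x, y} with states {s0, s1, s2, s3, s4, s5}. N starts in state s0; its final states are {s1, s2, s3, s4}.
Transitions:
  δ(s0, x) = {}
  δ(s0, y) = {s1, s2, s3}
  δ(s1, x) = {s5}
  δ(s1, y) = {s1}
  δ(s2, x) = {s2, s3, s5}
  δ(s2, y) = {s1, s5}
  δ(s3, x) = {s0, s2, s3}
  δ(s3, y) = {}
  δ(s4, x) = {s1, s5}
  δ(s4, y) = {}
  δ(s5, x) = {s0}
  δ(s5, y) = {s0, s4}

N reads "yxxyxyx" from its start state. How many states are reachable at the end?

5

Start: {s0}
read y: {s1, s2, s3}
read x: {s0, s2, s3, s5}
read x: {s0, s2, s3, s5}
read y: {s0, s1, s2, s3, s4, s5}
read x: {s0, s1, s2, s3, s5}
read y: {s0, s1, s2, s3, s4, s5}
read x: {s0, s1, s2, s3, s5}
Final reachable set {s0, s1, s2, s3, s5} has 5 states.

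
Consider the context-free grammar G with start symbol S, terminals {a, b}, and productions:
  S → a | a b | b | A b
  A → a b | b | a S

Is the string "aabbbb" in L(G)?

yes

S ⇒ Ab ⇒ aSb ⇒ aAbb ⇒ aaSbb ⇒ aaAbbb ⇒ aabbbb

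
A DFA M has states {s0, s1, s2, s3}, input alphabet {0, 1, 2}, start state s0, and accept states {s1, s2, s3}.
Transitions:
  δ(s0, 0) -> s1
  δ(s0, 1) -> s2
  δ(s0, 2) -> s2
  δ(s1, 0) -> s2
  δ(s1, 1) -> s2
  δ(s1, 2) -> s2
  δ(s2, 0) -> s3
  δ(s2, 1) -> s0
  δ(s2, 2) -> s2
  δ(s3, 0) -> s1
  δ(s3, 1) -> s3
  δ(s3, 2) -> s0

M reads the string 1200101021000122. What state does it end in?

s0 --1--> s2
s2 --2--> s2
s2 --0--> s3
s3 --0--> s1
s1 --1--> s2
s2 --0--> s3
s3 --1--> s3
s3 --0--> s1
s1 --2--> s2
s2 --1--> s0
s0 --0--> s1
s1 --0--> s2
s2 --0--> s3
s3 --1--> s3
s3 --2--> s0
s0 --2--> s2

s2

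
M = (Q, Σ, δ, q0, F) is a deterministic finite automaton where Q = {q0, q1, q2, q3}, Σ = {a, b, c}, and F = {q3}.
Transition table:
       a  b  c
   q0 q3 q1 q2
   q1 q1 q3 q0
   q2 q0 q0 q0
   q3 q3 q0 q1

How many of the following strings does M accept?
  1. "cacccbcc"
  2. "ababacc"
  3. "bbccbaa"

0

"cacccbcc": rejected
"ababacc": rejected
"bbccbaa": rejected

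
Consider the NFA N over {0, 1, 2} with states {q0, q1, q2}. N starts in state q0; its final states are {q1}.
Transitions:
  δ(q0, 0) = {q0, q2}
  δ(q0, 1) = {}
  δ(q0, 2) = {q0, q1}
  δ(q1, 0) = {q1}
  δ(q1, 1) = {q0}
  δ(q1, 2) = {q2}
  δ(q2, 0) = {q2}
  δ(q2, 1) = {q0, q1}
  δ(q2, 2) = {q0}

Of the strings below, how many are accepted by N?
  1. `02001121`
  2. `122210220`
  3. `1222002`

0

`02001121`: rejected
`122210220`: rejected
`1222002`: rejected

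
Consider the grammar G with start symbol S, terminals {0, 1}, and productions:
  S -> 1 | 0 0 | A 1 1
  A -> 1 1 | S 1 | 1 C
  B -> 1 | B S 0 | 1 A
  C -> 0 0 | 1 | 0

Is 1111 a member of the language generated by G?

yes

S ⇒ A11 ⇒ 1C11 ⇒ 1111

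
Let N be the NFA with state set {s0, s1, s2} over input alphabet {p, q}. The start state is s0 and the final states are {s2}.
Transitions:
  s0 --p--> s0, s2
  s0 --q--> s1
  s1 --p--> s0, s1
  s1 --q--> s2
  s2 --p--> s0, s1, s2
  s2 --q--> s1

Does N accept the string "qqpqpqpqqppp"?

Start: {s0}
read q: {s1}
read q: {s2}
read p: {s0, s1, s2}
read q: {s1, s2}
read p: {s0, s1, s2}
read q: {s1, s2}
read p: {s0, s1, s2}
read q: {s1, s2}
read q: {s1, s2}
read p: {s0, s1, s2}
read p: {s0, s1, s2}
read p: {s0, s1, s2}
Reachable ∩ accepting = {s2} — nonempty.

accepted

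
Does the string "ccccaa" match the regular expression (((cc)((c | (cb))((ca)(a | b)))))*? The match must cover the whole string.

Split into 1 piece ccccaa; each matches ((cc)((c|(cb))((ca)(a|b)))).

yes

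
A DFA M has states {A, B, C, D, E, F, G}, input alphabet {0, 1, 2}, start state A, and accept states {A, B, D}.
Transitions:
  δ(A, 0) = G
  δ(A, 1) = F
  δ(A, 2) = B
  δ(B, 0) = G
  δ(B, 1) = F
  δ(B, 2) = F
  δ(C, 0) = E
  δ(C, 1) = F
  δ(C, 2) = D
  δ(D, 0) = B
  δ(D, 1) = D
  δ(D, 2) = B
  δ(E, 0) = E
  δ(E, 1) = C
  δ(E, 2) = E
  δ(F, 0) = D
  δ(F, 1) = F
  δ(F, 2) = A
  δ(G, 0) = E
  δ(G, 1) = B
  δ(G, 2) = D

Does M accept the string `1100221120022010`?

rejected

A --1--> F
F --1--> F
F --0--> D
D --0--> B
B --2--> F
F --2--> A
A --1--> F
F --1--> F
F --2--> A
A --0--> G
G --0--> E
E --2--> E
E --2--> E
E --0--> E
E --1--> C
C --0--> E
End in state E, which is not an accepting state.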